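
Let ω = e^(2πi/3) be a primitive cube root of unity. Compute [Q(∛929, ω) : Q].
[Q(∛929, ω) : Q] = 6

[Q(∛929):Q] = 3 (min poly x^3 - 929, irreducible since 929 is not a perfect cube). [Q(ω):Q] = 2 (min poly x^2 + x + 1). Since Q(∛929) ⊂ R and ω ∉ R, we have ω ∉ Q(∛929), so x^2 + x + 1 remains irreducible over Q(∛929) and [Q(∛929, ω) : Q(∛929)] = 2. By the tower law, [Q(∛929, ω) : Q] = 3 · 2 = 6. (In fact Q(∛929, ω) is the splitting field of x^3 - 929 over Q.)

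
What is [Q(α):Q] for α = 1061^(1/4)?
[Q(α):Q] = 4

α is a root of x^4 - 1061. By Eisenstein's criterion at the prime p = 1061 (which divides the constant term 1061 but p^2 = 1125721 does not, since 1061 is squarefree), x^4 - 1061 is irreducible over Q. Hence [Q(α):Q] = 4.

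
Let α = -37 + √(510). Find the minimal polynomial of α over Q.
m_α(x) = x^2 + 74x + 859

From α + 37 = √(510), squaring gives (α + 37)^2 = 510, i.e. α^2 + 74α + 1369 = 510, so α^2 + 74α + 859 = 0. The discriminant of x^2 + 74x + 859 is (74)^2 - 4·(859) = 5476 - 3436 = 2040, and 4·(510) is not a perfect square in Q since 510 is squarefree and ≠ 1. Hence x^2 + 74x + 859 is irreducible over Q and is the minimal polynomial of α.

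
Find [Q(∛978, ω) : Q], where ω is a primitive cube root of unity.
[Q(∛978, ω) : Q] = 6

[Q(∛978):Q] = 3 (min poly x^3 - 978, irreducible since 978 is not a perfect cube). [Q(ω):Q] = 2 (min poly x^2 + x + 1). Since Q(∛978) ⊂ R and ω ∉ R, we have ω ∉ Q(∛978), so x^2 + x + 1 remains irreducible over Q(∛978) and [Q(∛978, ω) : Q(∛978)] = 2. By the tower law, [Q(∛978, ω) : Q] = 3 · 2 = 6. (In fact Q(∛978, ω) is the splitting field of x^3 - 978 over Q.)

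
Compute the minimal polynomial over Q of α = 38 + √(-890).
m_α(x) = x^2 - 76x + 2334

From α - 38 = √(-890), squaring gives (α - 38)^2 = -890, i.e. α^2 - 76α + 1444 = -890, so α^2 - 76α + 2334 = 0. The discriminant of x^2 - 76x + 2334 is (-76)^2 - 4·(2334) = 5776 - 9336 = -3560, and 4·(-890) is not a perfect square in Q since -890 is squarefree and ≠ 1. Hence x^2 - 76x + 2334 is irreducible over Q and is the minimal polynomial of α.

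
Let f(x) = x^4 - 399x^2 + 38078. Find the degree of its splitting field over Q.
[K : Q] = 4

Solving the quadratic in x^2: x^2 = (399 ± √(399^2 - 4·38078))/2 = (399 ± √6889)/2 = (399 ± 83)/2, giving x^2 = 158 or x^2 = 241. So f(x) = (x^2 - 158)(x^2 - 241) and the roots of f are ±√158, ±√241. Hence the splitting field is K = Q(√158, √241). Since 158 and 241 are distinct squarefree integers > 1, their product 38078 is not a perfect square, so √241 ∉ Q(√158). By the tower law [K:Q] = [Q(√158,√241):Q(√158)] · [Q(√158):Q] = 2 · 2 = 4.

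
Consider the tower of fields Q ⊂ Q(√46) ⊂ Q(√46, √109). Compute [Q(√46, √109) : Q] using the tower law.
[Q(√46, √109) : Q] = 4

[Q(√46):Q] = 2 (min poly x^2 - 46, irreducible since 46 is squarefree > 1). For the top step, suppose √109 ∈ Q(√46), say √109 = c + d√46 with c, d ∈ Q. Squaring: 109 = c^2 + 46d^2 + 2cd√46. Since √46 ∉ Q this forces 2cd = 0. If d = 0 then √109 = c ∈ Q, contradicting 109 squarefree > 1. If c = 0 then 109 = 46d^2, so 46·109 = (46d)^2 is a perfect square in Q — but 46·109 = 5014 is not a perfect square (since 46 and 109 are distinct squarefree integers). Contradiction. Hence √109 ∉ Q(√46), so x^2 - 109 stays irreducible over Q(√46) and [Q(√46, √109) : Q(√46)] = 2. By the tower law, [Q(√46, √109) : Q] = 2 · 2 = 4.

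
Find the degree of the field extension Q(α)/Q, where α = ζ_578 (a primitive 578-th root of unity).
[Q(α):Q] = 272

The minimal polynomial of ζ_578 over Q is the 578-th cyclotomic polynomial Φ_578(x), which is irreducible over Q and has degree φ(578) = 272. Hence [Q(α):Q] = φ(578) = 272.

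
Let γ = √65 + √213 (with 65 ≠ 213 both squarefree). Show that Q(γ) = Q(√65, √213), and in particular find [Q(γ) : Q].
[Q(γ) : Q] = 4 (equivalently, Q(γ) = Q(√65, √213))

Obviously Q(γ) ⊆ Q(√65, √213), and [Q(√65, √213):Q] = 4 (since 65, 213 are distinct squarefree integers > 1 with 13845 not a perfect square). To show equality we compute the minimal polynomial of γ. From γ = √65 + √213: γ^2 = 65 + 2√(13845) + 213 = 278 + 2√(13845), so γ^2 - 278 = 2√(13845); squaring, (γ^2 - 278)^2 = 4·13845, i.e. γ^4 - 556γ^2 + 77284 - 55380 = 0, i.e. γ^4 - 556γ^2 + 21904 = 0. So γ is a root of x^4 - 556x^2 + 21904. This polynomial is irreducible over Q: it has no rational root (each ±√65 ± √213 is irrational), and any factorization into two quadratics over Q would force √(13845) ∈ Q (pairing opposite roots) or √65, √213 ∈ Q (other pairings), all impossible. Hence [Q(γ):Q] = 4 = [Q(√65, √213):Q], so Q(γ) = Q(√65, √213).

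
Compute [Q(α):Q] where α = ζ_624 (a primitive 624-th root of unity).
[Q(α):Q] = 192

The minimal polynomial of ζ_624 over Q is the 624-th cyclotomic polynomial Φ_624(x), which is irreducible over Q and has degree φ(624) = 192. Hence [Q(α):Q] = φ(624) = 192.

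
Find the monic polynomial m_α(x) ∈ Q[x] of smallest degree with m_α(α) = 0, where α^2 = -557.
m_α(x) = x^2 + 557

α satisfies α^2 + 557 = 0, so x^2 + 557 annihilates α. Since d = -557 is squarefree and ≠ 1, it is not a perfect square in Q, so x^2 + 557 has no rational root and is therefore irreducible over Q (a degree-2 polynomial over a field is irreducible iff it has no root). Hence m_α(x) = x^2 + 557.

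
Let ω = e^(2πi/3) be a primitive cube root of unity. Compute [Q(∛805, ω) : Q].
[Q(∛805, ω) : Q] = 6

[Q(∛805):Q] = 3 (min poly x^3 - 805, irreducible since 805 is not a perfect cube). [Q(ω):Q] = 2 (min poly x^2 + x + 1). Since Q(∛805) ⊂ R and ω ∉ R, we have ω ∉ Q(∛805), so x^2 + x + 1 remains irreducible over Q(∛805) and [Q(∛805, ω) : Q(∛805)] = 2. By the tower law, [Q(∛805, ω) : Q] = 3 · 2 = 6. (In fact Q(∛805, ω) is the splitting field of x^3 - 805 over Q.)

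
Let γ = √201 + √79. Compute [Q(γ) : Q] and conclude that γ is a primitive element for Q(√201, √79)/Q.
[Q(γ) : Q] = 4 (equivalently, Q(γ) = Q(√201, √79))

Obviously Q(γ) ⊆ Q(√201, √79), and [Q(√201, √79):Q] = 4 (since 201, 79 are distinct squarefree integers > 1 with 15879 not a perfect square). To show equality we compute the minimal polynomial of γ. From γ = √201 + √79: γ^2 = 201 + 2√(15879) + 79 = 280 + 2√(15879), so γ^2 - 280 = 2√(15879); squaring, (γ^2 - 280)^2 = 4·15879, i.e. γ^4 - 560γ^2 + 78400 - 63516 = 0, i.e. γ^4 - 560γ^2 + 14884 = 0. So γ is a root of x^4 - 560x^2 + 14884. This polynomial is irreducible over Q: it has no rational root (each ±√201 ± √79 is irrational), and any factorization into two quadratics over Q would force √(15879) ∈ Q (pairing opposite roots) or √201, √79 ∈ Q (other pairings), all impossible. Hence [Q(γ):Q] = 4 = [Q(√201, √79):Q], so Q(γ) = Q(√201, √79).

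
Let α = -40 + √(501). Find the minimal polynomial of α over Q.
m_α(x) = x^2 + 80x + 1099

From α + 40 = √(501), squaring gives (α + 40)^2 = 501, i.e. α^2 + 80α + 1600 = 501, so α^2 + 80α + 1099 = 0. The discriminant of x^2 + 80x + 1099 is (80)^2 - 4·(1099) = 6400 - 4396 = 2004, and 4·(501) is not a perfect square in Q since 501 is squarefree and ≠ 1. Hence x^2 + 80x + 1099 is irreducible over Q and is the minimal polynomial of α.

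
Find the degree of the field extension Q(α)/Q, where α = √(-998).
[Q(α):Q] = 2

[Q(α):Q] equals the degree of the minimal polynomial of α. Here α^2 = -998 and x^2 + 998 is irreducible (d = -998 is squarefree, ≠ 1, hence not a square), so deg(m_α) = 2. Thus [Q(α):Q] = 2.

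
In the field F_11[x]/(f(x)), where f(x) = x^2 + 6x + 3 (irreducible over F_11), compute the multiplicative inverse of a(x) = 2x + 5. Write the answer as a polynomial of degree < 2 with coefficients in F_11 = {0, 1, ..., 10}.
a(x)^(-1) ≡ 2x + 7 (mod f(x))

Since f is irreducible over F_11, F_11[x]/(f) is a field and a(x) ≠ 0 has an inverse. Apply the extended Euclidean algorithm to f(x) and a(x) in F_11[x]: f(x) = (6x + 10)·a(x) + (8). The last nonzero remainder is the constant 8 = gcd(f, a) in F_11. Back-substituting through the division chain expresses 8 = s(x)·a(x) + t(x)·f(x) with s(x) ≡ 5x + 1 (mod f), so (5x + 1)·a(x) ≡ 8 (mod f). Multiplying by 8^(-1) ≡ 7 in F_11 gives a(x)^(-1) ≡ 7·(5x + 1) ≡ 2x + 7 (mod f). Check: (2x + 5)·(2x + 7) = 4x^2 + 2x + 2 ≡ 1 (mod x^2 + 6x + 3).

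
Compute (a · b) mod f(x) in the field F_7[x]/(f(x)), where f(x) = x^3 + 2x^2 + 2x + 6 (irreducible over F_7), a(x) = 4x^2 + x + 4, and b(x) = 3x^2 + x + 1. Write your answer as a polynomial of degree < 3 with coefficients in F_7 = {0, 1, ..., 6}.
a · b ≡ 6x^2 + 2x + 1 (mod f(x))

Multiply in F_7[x]: a(x)·b(x) = (4x^2 + x + 4)·(3x^2 + x + 1) = 5x^4 + 3x^2 + 5x + 4. This has degree ≥ 3, so divide by f(x) over F_7: 5x^4 + 3x^2 + 5x + 4 = (5x + 4)·(x^3 + 2x^2 + 2x + 6) + (6x^2 + 2x + 1). Hence a·b ≡ 6x^2 + 2x + 1 (mod f). (F_7[x]/(f) is a field with 7^3 = 343 elements since f is irreducible of degree 3.)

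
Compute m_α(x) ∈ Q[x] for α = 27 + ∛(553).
m_α(x) = x^3 - 81x^2 + 2187x - 20236

Set β = α - 27 = ∛(553), so β^3 = 553. Then (α - 27)^3 - 553 = 0, i.e. α is a root of g(x) = (x - 27)^3 - 553 = x^3 - 81x^2 + 2187x - 20236. Since g(x) = h(x - 27) where h(x) = x^3 - 553, and h is irreducible over Q (because 553 is not a perfect cube, so h has no rational root, and a monic cubic with no rational root is irreducible), g is also irreducible (irreducibility is preserved under the substitution x → x - 27). Hence m_α(x) = x^3 - 81x^2 + 2187x - 20236.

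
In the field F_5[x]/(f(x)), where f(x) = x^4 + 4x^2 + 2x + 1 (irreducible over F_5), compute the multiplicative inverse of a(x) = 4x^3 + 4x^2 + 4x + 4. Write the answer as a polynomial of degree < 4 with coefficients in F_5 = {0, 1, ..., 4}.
a(x)^(-1) ≡ 2x^3 + 4x^2 + 2 (mod f(x))

Since f is irreducible over F_5, F_5[x]/(f) is a field and a(x) ≠ 0 has an inverse. Apply the extended Euclidean algorithm to f(x) and a(x) in F_5[x]: f(x) = (4x + 1)·a(x) + (4x^2 + 2x + 2);  a(x) = (x + 3)·(4x^2 + 2x + 2) + (x + 3);  (4x^2 + 2x + 2) = (4x)·(x + 3) + (2). The last nonzero remainder is the constant 2 = gcd(f, a) in F_5. Back-substituting through the division chain expresses 2 = s(x)·a(x) + t(x)·f(x) with s(x) ≡ 4x^3 + 3x^2 + 4 (mod f), so (4x^3 + 3x^2 + 4)·a(x) ≡ 2 (mod f). Multiplying by 2^(-1) ≡ 3 in F_5 gives a(x)^(-1) ≡ 3·(4x^3 + 3x^2 + 4) ≡ 2x^3 + 4x^2 + 2 (mod f). Check: (4x^3 + 4x^2 + 4x + 4)·(2x^3 + 4x^2 + 2) = 3x^6 + 4x^5 + 4x^4 + 2x^3 + 4x^2 + 3x + 3 ≡ 1 (mod x^4 + 4x^2 + 2x + 1).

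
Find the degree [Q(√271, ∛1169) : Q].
[Q(√271, ∛1169) : Q] = 6

Let L = Q(√271, ∛1169). Since Q(√271) ⊂ L and [Q(√271):Q] = 2, the tower law gives 2 | [L:Q]. Likewise Q(∛1169) ⊂ L with [Q(∛1169):Q] = 3 (because 1169 is not a perfect cube), so 3 | [L:Q]. As gcd(2,3) = 1, [L:Q] is divisible by 6. Conversely L is generated over Q by √271 and ∛1169, so [L:Q] ≤ 2·3 = 6. Therefore [Q(√271, ∛1169) : Q] = 6.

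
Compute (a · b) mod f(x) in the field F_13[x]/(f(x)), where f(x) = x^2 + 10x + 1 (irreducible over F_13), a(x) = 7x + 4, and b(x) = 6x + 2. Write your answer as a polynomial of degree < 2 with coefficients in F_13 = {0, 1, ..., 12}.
a · b ≡ 8x + 5 (mod f(x))

Multiply in F_13[x]: a(x)·b(x) = (7x + 4)·(6x + 2) = 3x^2 + 12x + 8. This has degree ≥ 2, so divide by f(x) over F_13: 3x^2 + 12x + 8 = (3)·(x^2 + 10x + 1) + (8x + 5). Hence a·b ≡ 8x + 5 (mod f). (F_13[x]/(f) is a field with 13^2 = 169 elements since f is irreducible of degree 2.)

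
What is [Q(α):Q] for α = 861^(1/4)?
[Q(α):Q] = 4

α is a root of x^4 - 861. By Eisenstein's criterion at the prime p = 3 (which divides the constant term 861 but p^2 = 9 does not, since 861 is squarefree), x^4 - 861 is irreducible over Q. Hence [Q(α):Q] = 4.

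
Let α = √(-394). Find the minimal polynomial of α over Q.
m_α(x) = x^2 + 394

α satisfies α^2 + 394 = 0, so x^2 + 394 annihilates α. Since d = -394 is squarefree and ≠ 1, it is not a perfect square in Q, so x^2 + 394 has no rational root and is therefore irreducible over Q (a degree-2 polynomial over a field is irreducible iff it has no root). Hence m_α(x) = x^2 + 394.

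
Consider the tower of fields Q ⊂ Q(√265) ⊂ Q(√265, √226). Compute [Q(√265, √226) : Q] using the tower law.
[Q(√265, √226) : Q] = 4

[Q(√265):Q] = 2 (min poly x^2 - 265, irreducible since 265 is squarefree > 1). For the top step, suppose √226 ∈ Q(√265), say √226 = c + d√265 with c, d ∈ Q. Squaring: 226 = c^2 + 265d^2 + 2cd√265. Since √265 ∉ Q this forces 2cd = 0. If d = 0 then √226 = c ∈ Q, contradicting 226 squarefree > 1. If c = 0 then 226 = 265d^2, so 265·226 = (265d)^2 is a perfect square in Q — but 265·226 = 59890 is not a perfect square (since 265 and 226 are distinct squarefree integers). Contradiction. Hence √226 ∉ Q(√265), so x^2 - 226 stays irreducible over Q(√265) and [Q(√265, √226) : Q(√265)] = 2. By the tower law, [Q(√265, √226) : Q] = 2 · 2 = 4.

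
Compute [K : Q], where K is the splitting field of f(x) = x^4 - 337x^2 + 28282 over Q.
[K : Q] = 4

Solving the quadratic in x^2: x^2 = (337 ± √(337^2 - 4·28282))/2 = (337 ± √441)/2 = (337 ± 21)/2, giving x^2 = 179 or x^2 = 158. So f(x) = (x^2 - 179)(x^2 - 158) and the roots of f are ±√179, ±√158. Hence the splitting field is K = Q(√179, √158). Since 179 and 158 are distinct squarefree integers > 1, their product 28282 is not a perfect square, so √158 ∉ Q(√179). By the tower law [K:Q] = [Q(√179,√158):Q(√179)] · [Q(√179):Q] = 2 · 2 = 4.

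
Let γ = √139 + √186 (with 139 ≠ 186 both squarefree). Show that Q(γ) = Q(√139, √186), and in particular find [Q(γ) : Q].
[Q(γ) : Q] = 4 (equivalently, Q(γ) = Q(√139, √186))

Obviously Q(γ) ⊆ Q(√139, √186), and [Q(√139, √186):Q] = 4 (since 139, 186 are distinct squarefree integers > 1 with 25854 not a perfect square). To show equality we compute the minimal polynomial of γ. From γ = √139 + √186: γ^2 = 139 + 2√(25854) + 186 = 325 + 2√(25854), so γ^2 - 325 = 2√(25854); squaring, (γ^2 - 325)^2 = 4·25854, i.e. γ^4 - 650γ^2 + 105625 - 103416 = 0, i.e. γ^4 - 650γ^2 + 2209 = 0. So γ is a root of x^4 - 650x^2 + 2209. This polynomial is irreducible over Q: it has no rational root (each ±√139 ± √186 is irrational), and any factorization into two quadratics over Q would force √(25854) ∈ Q (pairing opposite roots) or √139, √186 ∈ Q (other pairings), all impossible. Hence [Q(γ):Q] = 4 = [Q(√139, √186):Q], so Q(γ) = Q(√139, √186).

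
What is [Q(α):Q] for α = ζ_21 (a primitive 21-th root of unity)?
[Q(α):Q] = 12

The minimal polynomial of ζ_21 over Q is the 21-th cyclotomic polynomial Φ_21(x), which is irreducible over Q and has degree φ(21) = 12. Hence [Q(α):Q] = φ(21) = 12.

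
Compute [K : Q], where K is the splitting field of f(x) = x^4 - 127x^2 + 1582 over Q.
[K : Q] = 4

Solving the quadratic in x^2: x^2 = (127 ± √(127^2 - 4·1582))/2 = (127 ± √9801)/2 = (127 ± 99)/2, giving x^2 = 14 or x^2 = 113. So f(x) = (x^2 - 14)(x^2 - 113) and the roots of f are ±√14, ±√113. Hence the splitting field is K = Q(√14, √113). Since 14 and 113 are distinct squarefree integers > 1, their product 1582 is not a perfect square, so √113 ∉ Q(√14). By the tower law [K:Q] = [Q(√14,√113):Q(√14)] · [Q(√14):Q] = 2 · 2 = 4.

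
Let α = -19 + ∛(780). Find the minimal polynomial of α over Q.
m_α(x) = x^3 + 57x^2 + 1083x + 6079

Set β = α + 19 = ∛(780), so β^3 = 780. Then (α + 19)^3 - 780 = 0, i.e. α is a root of g(x) = (x + 19)^3 - 780 = x^3 + 57x^2 + 1083x + 6079. Since g(x) = h(x + 19) where h(x) = x^3 - 780, and h is irreducible over Q (because 780 is not a perfect cube, so h has no rational root, and a monic cubic with no rational root is irreducible), g is also irreducible (irreducibility is preserved under the substitution x → x + 19). Hence m_α(x) = x^3 + 57x^2 + 1083x + 6079.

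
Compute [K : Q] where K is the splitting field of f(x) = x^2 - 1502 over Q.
[K : Q] = 2

f(x) = x^2 - 1502 factors as (x - √1502)(x + √1502). The splitting field is K = Q(√1502). Since 1502 is squarefree and > 1, it is not a perfect square, so x^2 - 1502 is irreducible over Q and [Q(√1502) : Q] = 2. Hence [K : Q] = 2.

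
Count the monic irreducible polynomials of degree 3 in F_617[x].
There are 78294832 monic irreducible polynomials of degree 3 over F_617

Each element of F_{617^3} that lies in no proper subfield is a root of exactly one monic irreducible of degree 3 over F_617, and each such polynomial has 3 distinct roots in F_{617^3}. By Möbius inversion the count is N_617(3) = (1/3) Σ_{d|3} μ(3/d) · 617^d = (1/3)(μ(3)·617^1 + μ(1)·617^3) = 234884496/3 = 78294832.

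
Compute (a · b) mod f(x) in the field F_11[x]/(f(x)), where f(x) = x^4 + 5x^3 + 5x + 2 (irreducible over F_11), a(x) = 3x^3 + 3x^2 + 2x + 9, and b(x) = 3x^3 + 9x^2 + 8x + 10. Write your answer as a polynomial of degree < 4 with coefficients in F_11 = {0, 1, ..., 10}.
a · b ≡ 6x^3 + 7x + 7 (mod f(x))

Multiply in F_11[x]: a(x)·b(x) = (3x^3 + 3x^2 + 2x + 9)·(3x^3 + 9x^2 + 8x + 10) = 9x^6 + 3x^5 + 2x^4 + 6x^2 + 4x + 2. This has degree ≥ 4, so divide by f(x) over F_11: 9x^6 + 3x^5 + 2x^4 + 6x^2 + 4x + 2 = (9x^2 + 2x + 3)·(x^4 + 5x^3 + 5x + 2) + (6x^3 + 7x + 7). Hence a·b ≡ 6x^3 + 7x + 7 (mod f). (F_11[x]/(f) is a field with 11^4 = 14641 elements since f is irreducible of degree 4.)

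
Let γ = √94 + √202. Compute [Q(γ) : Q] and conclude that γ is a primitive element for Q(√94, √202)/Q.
[Q(γ) : Q] = 4 (equivalently, Q(γ) = Q(√94, √202))

Obviously Q(γ) ⊆ Q(√94, √202), and [Q(√94, √202):Q] = 4 (since 94, 202 are distinct squarefree integers > 1 with 18988 not a perfect square). To show equality we compute the minimal polynomial of γ. From γ = √94 + √202: γ^2 = 94 + 2√(18988) + 202 = 296 + 2√(18988), so γ^2 - 296 = 2√(18988); squaring, (γ^2 - 296)^2 = 4·18988, i.e. γ^4 - 592γ^2 + 87616 - 75952 = 0, i.e. γ^4 - 592γ^2 + 11664 = 0. So γ is a root of x^4 - 592x^2 + 11664. This polynomial is irreducible over Q: it has no rational root (each ±√94 ± √202 is irrational), and any factorization into two quadratics over Q would force √(18988) ∈ Q (pairing opposite roots) or √94, √202 ∈ Q (other pairings), all impossible. Hence [Q(γ):Q] = 4 = [Q(√94, √202):Q], so Q(γ) = Q(√94, √202).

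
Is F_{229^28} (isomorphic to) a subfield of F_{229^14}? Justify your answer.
No: F_{229^28} is not a subfield of F_{229^14}

F_{p^m} embeds in F_{p^n} iff m | n. Here 28 ∤ 14 (since 14 = 0·28 + 14 with remainder 14 ≠ 0), so F_{229^28} is not a subfield of F_{229^14}. Equivalently: if it were, the tower law would give 28 = [F_{229^28}:F_229] dividing [F_{229^14}:F_229] = 14, contradiction.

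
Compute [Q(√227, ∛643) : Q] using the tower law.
[Q(√227, ∛643) : Q] = 6

Let L = Q(√227, ∛643). Since Q(√227) ⊂ L and [Q(√227):Q] = 2, the tower law gives 2 | [L:Q]. Likewise Q(∛643) ⊂ L with [Q(∛643):Q] = 3 (because 643 is not a perfect cube), so 3 | [L:Q]. As gcd(2,3) = 1, [L:Q] is divisible by 6. Conversely L is generated over Q by √227 and ∛643, so [L:Q] ≤ 2·3 = 6. Therefore [Q(√227, ∛643) : Q] = 6.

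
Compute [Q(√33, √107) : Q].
[Q(√33, √107) : Q] = 4

[Q(√33):Q] = 2 (min poly x^2 - 33, irreducible since 33 is squarefree > 1). For the top step, suppose √107 ∈ Q(√33), say √107 = c + d√33 with c, d ∈ Q. Squaring: 107 = c^2 + 33d^2 + 2cd√33. Since √33 ∉ Q this forces 2cd = 0. If d = 0 then √107 = c ∈ Q, contradicting 107 squarefree > 1. If c = 0 then 107 = 33d^2, so 33·107 = (33d)^2 is a perfect square in Q — but 33·107 = 3531 is not a perfect square (since 33 and 107 are distinct squarefree integers). Contradiction. Hence √107 ∉ Q(√33), so x^2 - 107 stays irreducible over Q(√33) and [Q(√33, √107) : Q(√33)] = 2. By the tower law, [Q(√33, √107) : Q] = 2 · 2 = 4.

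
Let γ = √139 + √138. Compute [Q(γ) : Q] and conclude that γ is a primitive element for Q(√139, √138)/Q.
[Q(γ) : Q] = 4 (equivalently, Q(γ) = Q(√139, √138))

Obviously Q(γ) ⊆ Q(√139, √138), and [Q(√139, √138):Q] = 4 (since 139, 138 are distinct squarefree integers > 1 with 19182 not a perfect square). To show equality we compute the minimal polynomial of γ. From γ = √139 + √138: γ^2 = 139 + 2√(19182) + 138 = 277 + 2√(19182), so γ^2 - 277 = 2√(19182); squaring, (γ^2 - 277)^2 = 4·19182, i.e. γ^4 - 554γ^2 + 76729 - 76728 = 0, i.e. γ^4 - 554γ^2 + 1 = 0. So γ is a root of x^4 - 554x^2 + 1. This polynomial is irreducible over Q: it has no rational root (each ±√139 ± √138 is irrational), and any factorization into two quadratics over Q would force √(19182) ∈ Q (pairing opposite roots) or √139, √138 ∈ Q (other pairings), all impossible. Hence [Q(γ):Q] = 4 = [Q(√139, √138):Q], so Q(γ) = Q(√139, √138).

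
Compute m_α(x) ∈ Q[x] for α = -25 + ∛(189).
m_α(x) = x^3 + 75x^2 + 1875x + 15436

Set β = α + 25 = ∛(189), so β^3 = 189. Then (α + 25)^3 - 189 = 0, i.e. α is a root of g(x) = (x + 25)^3 - 189 = x^3 + 75x^2 + 1875x + 15436. Since g(x) = h(x + 25) where h(x) = x^3 - 189, and h is irreducible over Q (because 189 is not a perfect cube, so h has no rational root, and a monic cubic with no rational root is irreducible), g is also irreducible (irreducibility is preserved under the substitution x → x + 25). Hence m_α(x) = x^3 + 75x^2 + 1875x + 15436.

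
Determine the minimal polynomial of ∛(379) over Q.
m_α(x) = x^3 - 379

α satisfies α^3 = 379, so x^3 - 379 annihilates α. By the rational root test, a rational root p/q (in lowest terms) of x^3 - 379 would satisfy p^3 = 379 q^3, forcing q = 1 and p^3 = 379; but 379 is not a perfect cube, contradiction. A monic cubic over Q with no rational root is irreducible (any nontrivial factorization would include a linear factor). Hence x^3 - 379 is the minimal polynomial of α, and in particular [Q(α):Q] = 3.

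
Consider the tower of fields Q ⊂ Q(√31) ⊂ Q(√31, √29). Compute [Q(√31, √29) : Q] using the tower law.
[Q(√31, √29) : Q] = 4

[Q(√31):Q] = 2 (min poly x^2 - 31, irreducible since 31 is squarefree > 1). For the top step, suppose √29 ∈ Q(√31), say √29 = c + d√31 with c, d ∈ Q. Squaring: 29 = c^2 + 31d^2 + 2cd√31. Since √31 ∉ Q this forces 2cd = 0. If d = 0 then √29 = c ∈ Q, contradicting 29 squarefree > 1. If c = 0 then 29 = 31d^2, so 31·29 = (31d)^2 is a perfect square in Q — but 31·29 = 899 is not a perfect square (since 31 and 29 are distinct squarefree integers). Contradiction. Hence √29 ∉ Q(√31), so x^2 - 29 stays irreducible over Q(√31) and [Q(√31, √29) : Q(√31)] = 2. By the tower law, [Q(√31, √29) : Q] = 2 · 2 = 4.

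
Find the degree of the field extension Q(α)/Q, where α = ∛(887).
[Q(α):Q] = 3

The minimal polynomial of α is x^3 - 887, irreducible over Q since 887 is not a perfect cube (so x^3 - 887 has no rational root). Hence [Q(α):Q] = deg(m_α) = 3.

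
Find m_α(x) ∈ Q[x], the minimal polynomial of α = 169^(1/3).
m_α(x) = x^3 - 169

α satisfies α^3 = 169, so x^3 - 169 annihilates α. By the rational root test, a rational root p/q (in lowest terms) of x^3 - 169 would satisfy p^3 = 169 q^3, forcing q = 1 and p^3 = 169; but 169 is not a perfect cube, contradiction. A monic cubic over Q with no rational root is irreducible (any nontrivial factorization would include a linear factor). Hence x^3 - 169 is the minimal polynomial of α, and in particular [Q(α):Q] = 3.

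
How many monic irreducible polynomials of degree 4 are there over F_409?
There are 6995691420 monic irreducible polynomials of degree 4 over F_409

Each element of F_{409^4} that lies in no proper subfield is a root of exactly one monic irreducible of degree 4 over F_409, and each such polynomial has 4 distinct roots in F_{409^4}. By Möbius inversion the count is N_409(4) = (1/4) Σ_{d|4} μ(4/d) · 409^d = (1/4)(μ(4)·409^1 + μ(2)·409^2 + μ(1)·409^4) = 27982765680/4 = 6995691420.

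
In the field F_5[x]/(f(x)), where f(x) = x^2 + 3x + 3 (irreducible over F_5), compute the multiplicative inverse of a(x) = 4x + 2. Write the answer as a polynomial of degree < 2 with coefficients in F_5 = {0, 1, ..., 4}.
a(x)^(-1) ≡ 2x (mod f(x))

Since f is irreducible over F_5, F_5[x]/(f) is a field and a(x) ≠ 0 has an inverse. Apply the extended Euclidean algorithm to f(x) and a(x) in F_5[x]: f(x) = (4x)·a(x) + (3). The last nonzero remainder is the constant 3 = gcd(f, a) in F_5. Back-substituting through the division chain expresses 3 = s(x)·a(x) + t(x)·f(x) with s(x) ≡ x (mod f), so (x)·a(x) ≡ 3 (mod f). Multiplying by 3^(-1) ≡ 2 in F_5 gives a(x)^(-1) ≡ 2·(x) ≡ 2x (mod f). Check: (4x + 2)·(2x) = 3x^2 + 4x ≡ 1 (mod x^2 + 3x + 3).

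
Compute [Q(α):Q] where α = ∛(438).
[Q(α):Q] = 3

The minimal polynomial of α is x^3 - 438, irreducible over Q since 438 is not a perfect cube (so x^3 - 438 has no rational root). Hence [Q(α):Q] = deg(m_α) = 3.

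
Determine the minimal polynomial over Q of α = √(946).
m_α(x) = x^2 - 946

α satisfies α^2 - 946 = 0, so x^2 - 946 annihilates α. Since d = 946 is squarefree and ≠ 1, it is not a perfect square in Q, so x^2 - 946 has no rational root and is therefore irreducible over Q (a degree-2 polynomial over a field is irreducible iff it has no root). Hence m_α(x) = x^2 - 946.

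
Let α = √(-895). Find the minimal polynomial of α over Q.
m_α(x) = x^2 + 895

α satisfies α^2 + 895 = 0, so x^2 + 895 annihilates α. Since d = -895 is squarefree and ≠ 1, it is not a perfect square in Q, so x^2 + 895 has no rational root and is therefore irreducible over Q (a degree-2 polynomial over a field is irreducible iff it has no root). Hence m_α(x) = x^2 + 895.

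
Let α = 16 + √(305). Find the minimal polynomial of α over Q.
m_α(x) = x^2 - 32x - 49

From α - 16 = √(305), squaring gives (α - 16)^2 = 305, i.e. α^2 - 32α + 256 = 305, so α^2 - 32α - 49 = 0. The discriminant of x^2 - 32x - 49 is (-32)^2 - 4·(-49) = 1024 + 196 = 1220, and 4·(305) is not a perfect square in Q since 305 is squarefree and ≠ 1. Hence x^2 - 32x - 49 is irreducible over Q and is the minimal polynomial of α.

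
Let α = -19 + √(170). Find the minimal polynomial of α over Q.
m_α(x) = x^2 + 38x + 191

From α + 19 = √(170), squaring gives (α + 19)^2 = 170, i.e. α^2 + 38α + 361 = 170, so α^2 + 38α + 191 = 0. The discriminant of x^2 + 38x + 191 is (38)^2 - 4·(191) = 1444 - 764 = 680, and 4·(170) is not a perfect square in Q since 170 is squarefree and ≠ 1. Hence x^2 + 38x + 191 is irreducible over Q and is the minimal polynomial of α.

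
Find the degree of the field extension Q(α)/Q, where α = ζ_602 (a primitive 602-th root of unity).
[Q(α):Q] = 252

The minimal polynomial of ζ_602 over Q is the 602-th cyclotomic polynomial Φ_602(x), which is irreducible over Q and has degree φ(602) = 252. Hence [Q(α):Q] = φ(602) = 252.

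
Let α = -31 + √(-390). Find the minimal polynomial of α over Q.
m_α(x) = x^2 + 62x + 1351

From α + 31 = √(-390), squaring gives (α + 31)^2 = -390, i.e. α^2 + 62α + 961 = -390, so α^2 + 62α + 1351 = 0. The discriminant of x^2 + 62x + 1351 is (62)^2 - 4·(1351) = 3844 - 5404 = -1560, and 4·(-390) is not a perfect square in Q since -390 is squarefree and ≠ 1. Hence x^2 + 62x + 1351 is irreducible over Q and is the minimal polynomial of α.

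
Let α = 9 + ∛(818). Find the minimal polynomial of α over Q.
m_α(x) = x^3 - 27x^2 + 243x - 1547

Set β = α - 9 = ∛(818), so β^3 = 818. Then (α - 9)^3 - 818 = 0, i.e. α is a root of g(x) = (x - 9)^3 - 818 = x^3 - 27x^2 + 243x - 1547. Since g(x) = h(x - 9) where h(x) = x^3 - 818, and h is irreducible over Q (because 818 is not a perfect cube, so h has no rational root, and a monic cubic with no rational root is irreducible), g is also irreducible (irreducibility is preserved under the substitution x → x - 9). Hence m_α(x) = x^3 - 27x^2 + 243x - 1547.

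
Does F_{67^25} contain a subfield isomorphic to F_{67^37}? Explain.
No: F_{67^37} is not a subfield of F_{67^25}

F_{p^m} embeds in F_{p^n} iff m | n. Here 37 ∤ 25 (since 25 = 0·37 + 25 with remainder 25 ≠ 0), so F_{67^37} is not a subfield of F_{67^25}. Equivalently: if it were, the tower law would give 37 = [F_{67^37}:F_67] dividing [F_{67^25}:F_67] = 25, contradiction.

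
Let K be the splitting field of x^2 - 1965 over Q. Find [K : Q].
[K : Q] = 2

f(x) = x^2 - 1965 factors as (x - √1965)(x + √1965). The splitting field is K = Q(√1965). Since 1965 is squarefree and > 1, it is not a perfect square, so x^2 - 1965 is irreducible over Q and [Q(√1965) : Q] = 2. Hence [K : Q] = 2.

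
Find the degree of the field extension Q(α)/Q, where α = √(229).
[Q(α):Q] = 2

[Q(α):Q] equals the degree of the minimal polynomial of α. Here α^2 = 229 and x^2 - 229 is irreducible (d = 229 is squarefree, ≠ 1, hence not a square), so deg(m_α) = 2. Thus [Q(α):Q] = 2.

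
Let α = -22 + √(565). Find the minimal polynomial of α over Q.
m_α(x) = x^2 + 44x - 81

From α + 22 = √(565), squaring gives (α + 22)^2 = 565, i.e. α^2 + 44α + 484 = 565, so α^2 + 44α - 81 = 0. The discriminant of x^2 + 44x - 81 is (44)^2 - 4·(-81) = 1936 + 324 = 2260, and 4·(565) is not a perfect square in Q since 565 is squarefree and ≠ 1. Hence x^2 + 44x - 81 is irreducible over Q and is the minimal polynomial of α.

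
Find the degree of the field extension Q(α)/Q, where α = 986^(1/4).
[Q(α):Q] = 4

α is a root of x^4 - 986. By Eisenstein's criterion at the prime p = 2 (which divides the constant term 986 but p^2 = 4 does not, since 986 is squarefree), x^4 - 986 is irreducible over Q. Hence [Q(α):Q] = 4.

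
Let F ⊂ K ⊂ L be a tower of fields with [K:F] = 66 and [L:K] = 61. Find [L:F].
[L:F] = 4026

The tower law says that for any tower of field extensions F ⊂ K ⊂ L with finite degrees, [L:F] = [L:K] · [K:F]. Here this gives [L:F] = 61 · 66 = 4026.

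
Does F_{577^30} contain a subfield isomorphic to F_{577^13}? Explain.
No: F_{577^13} is not a subfield of F_{577^30}

F_{p^m} embeds in F_{p^n} iff m | n. Here 13 ∤ 30 (since 30 = 2·13 + 4 with remainder 4 ≠ 0), so F_{577^13} is not a subfield of F_{577^30}. Equivalently: if it were, the tower law would give 13 = [F_{577^13}:F_577] dividing [F_{577^30}:F_577] = 30, contradiction.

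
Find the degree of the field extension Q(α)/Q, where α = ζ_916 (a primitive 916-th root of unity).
[Q(α):Q] = 456

The minimal polynomial of ζ_916 over Q is the 916-th cyclotomic polynomial Φ_916(x), which is irreducible over Q and has degree φ(916) = 456. Hence [Q(α):Q] = φ(916) = 456.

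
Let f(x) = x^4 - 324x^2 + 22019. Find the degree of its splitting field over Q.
[K : Q] = 4

Solving the quadratic in x^2: x^2 = (324 ± √(324^2 - 4·22019))/2 = (324 ± √16900)/2 = (324 ± 130)/2, giving x^2 = 227 or x^2 = 97. So f(x) = (x^2 - 227)(x^2 - 97) and the roots of f are ±√227, ±√97. Hence the splitting field is K = Q(√227, √97). Since 227 and 97 are distinct squarefree integers > 1, their product 22019 is not a perfect square, so √97 ∉ Q(√227). By the tower law [K:Q] = [Q(√227,√97):Q(√227)] · [Q(√227):Q] = 2 · 2 = 4.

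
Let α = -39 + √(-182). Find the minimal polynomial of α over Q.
m_α(x) = x^2 + 78x + 1703

From α + 39 = √(-182), squaring gives (α + 39)^2 = -182, i.e. α^2 + 78α + 1521 = -182, so α^2 + 78α + 1703 = 0. The discriminant of x^2 + 78x + 1703 is (78)^2 - 4·(1703) = 6084 - 6812 = -728, and 4·(-182) is not a perfect square in Q since -182 is squarefree and ≠ 1. Hence x^2 + 78x + 1703 is irreducible over Q and is the minimal polynomial of α.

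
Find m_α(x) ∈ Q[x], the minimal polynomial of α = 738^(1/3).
m_α(x) = x^3 - 738

α satisfies α^3 = 738, so x^3 - 738 annihilates α. By the rational root test, a rational root p/q (in lowest terms) of x^3 - 738 would satisfy p^3 = 738 q^3, forcing q = 1 and p^3 = 738; but 738 is not a perfect cube, contradiction. A monic cubic over Q with no rational root is irreducible (any nontrivial factorization would include a linear factor). Hence x^3 - 738 is the minimal polynomial of α, and in particular [Q(α):Q] = 3.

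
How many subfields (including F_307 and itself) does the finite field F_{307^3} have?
F_{307^3} has 2 subfields

The subfields of F_{p^n} are exactly the fields F_{p^d} for d | n (each is the fixed field of the unique index-d subgroup of Gal(F_{p^n}/F_p) ≅ Z/nZ). The divisors of n = 3 are {1, 3}, giving 2 subfields: F_{307^1}, F_{307^3}.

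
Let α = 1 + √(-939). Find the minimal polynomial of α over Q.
m_α(x) = x^2 - 2x + 940

From α - 1 = √(-939), squaring gives (α - 1)^2 = -939, i.e. α^2 - 2α + 1 = -939, so α^2 - 2α + 940 = 0. The discriminant of x^2 - 2x + 940 is (-2)^2 - 4·(940) = 4 - 3760 = -3756, and 4·(-939) is not a perfect square in Q since -939 is squarefree and ≠ 1. Hence x^2 - 2x + 940 is irreducible over Q and is the minimal polynomial of α.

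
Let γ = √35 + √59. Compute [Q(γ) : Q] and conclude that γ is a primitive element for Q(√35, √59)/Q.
[Q(γ) : Q] = 4 (equivalently, Q(γ) = Q(√35, √59))

Obviously Q(γ) ⊆ Q(√35, √59), and [Q(√35, √59):Q] = 4 (since 35, 59 are distinct squarefree integers > 1 with 2065 not a perfect square). To show equality we compute the minimal polynomial of γ. From γ = √35 + √59: γ^2 = 35 + 2√(2065) + 59 = 94 + 2√(2065), so γ^2 - 94 = 2√(2065); squaring, (γ^2 - 94)^2 = 4·2065, i.e. γ^4 - 188γ^2 + 8836 - 8260 = 0, i.e. γ^4 - 188γ^2 + 576 = 0. So γ is a root of x^4 - 188x^2 + 576. This polynomial is irreducible over Q: it has no rational root (each ±√35 ± √59 is irrational), and any factorization into two quadratics over Q would force √(2065) ∈ Q (pairing opposite roots) or √35, √59 ∈ Q (other pairings), all impossible. Hence [Q(γ):Q] = 4 = [Q(√35, √59):Q], so Q(γ) = Q(√35, √59).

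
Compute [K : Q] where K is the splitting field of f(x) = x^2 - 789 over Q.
[K : Q] = 2

f(x) = x^2 - 789 factors as (x - √789)(x + √789). The splitting field is K = Q(√789). Since 789 is squarefree and > 1, it is not a perfect square, so x^2 - 789 is irreducible over Q and [Q(√789) : Q] = 2. Hence [K : Q] = 2.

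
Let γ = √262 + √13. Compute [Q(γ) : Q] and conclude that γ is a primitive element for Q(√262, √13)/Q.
[Q(γ) : Q] = 4 (equivalently, Q(γ) = Q(√262, √13))

Obviously Q(γ) ⊆ Q(√262, √13), and [Q(√262, √13):Q] = 4 (since 262, 13 are distinct squarefree integers > 1 with 3406 not a perfect square). To show equality we compute the minimal polynomial of γ. From γ = √262 + √13: γ^2 = 262 + 2√(3406) + 13 = 275 + 2√(3406), so γ^2 - 275 = 2√(3406); squaring, (γ^2 - 275)^2 = 4·3406, i.e. γ^4 - 550γ^2 + 75625 - 13624 = 0, i.e. γ^4 - 550γ^2 + 62001 = 0. So γ is a root of x^4 - 550x^2 + 62001. This polynomial is irreducible over Q: it has no rational root (each ±√262 ± √13 is irrational), and any factorization into two quadratics over Q would force √(3406) ∈ Q (pairing opposite roots) or √262, √13 ∈ Q (other pairings), all impossible. Hence [Q(γ):Q] = 4 = [Q(√262, √13):Q], so Q(γ) = Q(√262, √13).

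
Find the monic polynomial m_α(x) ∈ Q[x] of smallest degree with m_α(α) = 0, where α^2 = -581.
m_α(x) = x^2 + 581

α satisfies α^2 + 581 = 0, so x^2 + 581 annihilates α. Since d = -581 is squarefree and ≠ 1, it is not a perfect square in Q, so x^2 + 581 has no rational root and is therefore irreducible over Q (a degree-2 polynomial over a field is irreducible iff it has no root). Hence m_α(x) = x^2 + 581.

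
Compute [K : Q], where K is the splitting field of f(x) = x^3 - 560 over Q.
[K : Q] = 6

The roots of x^3 - 560 are ∛560, ω∛560, ω^2∛560 where ω = e^(2πi/3) is a primitive cube root of unity, so K = Q(∛560, ω). Now [Q(∛560):Q] = 3 (since 560 is not a perfect cube, x^3 - 560 is irreducible) and [Q(ω):Q] = 2. Both 2 and 3 divide [K:Q], and [K:Q] ≤ 3·2 = 6, so [K:Q] = 6. (Equivalently: Q(∛560) ⊂ R but ω ∉ R, so [K : Q(∛560)] = 2.)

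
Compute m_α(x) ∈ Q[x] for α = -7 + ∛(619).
m_α(x) = x^3 + 21x^2 + 147x - 276

Set β = α + 7 = ∛(619), so β^3 = 619. Then (α + 7)^3 - 619 = 0, i.e. α is a root of g(x) = (x + 7)^3 - 619 = x^3 + 21x^2 + 147x - 276. Since g(x) = h(x + 7) where h(x) = x^3 - 619, and h is irreducible over Q (because 619 is not a perfect cube, so h has no rational root, and a monic cubic with no rational root is irreducible), g is also irreducible (irreducibility is preserved under the substitution x → x + 7). Hence m_α(x) = x^3 + 21x^2 + 147x - 276.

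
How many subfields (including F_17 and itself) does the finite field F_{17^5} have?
F_{17^5} has 2 subfields

The subfields of F_{p^n} are exactly the fields F_{p^d} for d | n (each is the fixed field of the unique index-d subgroup of Gal(F_{p^n}/F_p) ≅ Z/nZ). The divisors of n = 5 are {1, 5}, giving 2 subfields: F_{17^1}, F_{17^5}.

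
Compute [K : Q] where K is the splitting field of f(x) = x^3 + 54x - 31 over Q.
[K : Q] = 6

By the rational root test, any rational root of the monic integer polynomial f(x) = x^3 + 54x - 31 must be an integer dividing the constant term -31, i.e. one of ±{1, 31}. Evaluating: f(1) = 24, f(-1) = -86, f(31) = 31434, f(-31) = -31496; none is 0, so f has no rational root and is therefore irreducible over Q (a cubic with no linear factor over a field is irreducible). For an irreducible cubic, the Galois group is A_3 or S_3 according as the discriminant disc(f) = -4a^3 - 27b^2 = -4·(54)^3 - 27·(-31)^2 = -655803 is or is not a square in Q. Here disc(f) = -655803 is not a perfect square in Q, so the Galois group of f over Q is not contained in A_3 and must be all of S_3. The splitting field has degree |S_3| = 6 over Q, so [K : Q] = 6.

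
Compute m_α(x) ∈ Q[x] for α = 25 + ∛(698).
m_α(x) = x^3 - 75x^2 + 1875x - 16323

Set β = α - 25 = ∛(698), so β^3 = 698. Then (α - 25)^3 - 698 = 0, i.e. α is a root of g(x) = (x - 25)^3 - 698 = x^3 - 75x^2 + 1875x - 16323. Since g(x) = h(x - 25) where h(x) = x^3 - 698, and h is irreducible over Q (because 698 is not a perfect cube, so h has no rational root, and a monic cubic with no rational root is irreducible), g is also irreducible (irreducibility is preserved under the substitution x → x - 25). Hence m_α(x) = x^3 - 75x^2 + 1875x - 16323.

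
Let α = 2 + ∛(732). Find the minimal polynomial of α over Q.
m_α(x) = x^3 - 6x^2 + 12x - 740

Set β = α - 2 = ∛(732), so β^3 = 732. Then (α - 2)^3 - 732 = 0, i.e. α is a root of g(x) = (x - 2)^3 - 732 = x^3 - 6x^2 + 12x - 740. Since g(x) = h(x - 2) where h(x) = x^3 - 732, and h is irreducible over Q (because 732 is not a perfect cube, so h has no rational root, and a monic cubic with no rational root is irreducible), g is also irreducible (irreducibility is preserved under the substitution x → x - 2). Hence m_α(x) = x^3 - 6x^2 + 12x - 740.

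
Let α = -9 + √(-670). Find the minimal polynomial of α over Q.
m_α(x) = x^2 + 18x + 751

From α + 9 = √(-670), squaring gives (α + 9)^2 = -670, i.e. α^2 + 18α + 81 = -670, so α^2 + 18α + 751 = 0. The discriminant of x^2 + 18x + 751 is (18)^2 - 4·(751) = 324 - 3004 = -2680, and 4·(-670) is not a perfect square in Q since -670 is squarefree and ≠ 1. Hence x^2 + 18x + 751 is irreducible over Q and is the minimal polynomial of α.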